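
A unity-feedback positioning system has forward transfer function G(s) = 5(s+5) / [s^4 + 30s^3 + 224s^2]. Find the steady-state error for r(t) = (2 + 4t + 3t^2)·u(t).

53.76

Factoring s^2 from the denominator leaves a polynomial with constant term 224, so the system is type 2. Treating each term separately:
  • 2: tracked with zero error.
  • 4t: tracked with zero error.
  • 3t^2: e_ss = 6/K_a with K_a=25/224 → 53.76.
Total e_ss = 53.76.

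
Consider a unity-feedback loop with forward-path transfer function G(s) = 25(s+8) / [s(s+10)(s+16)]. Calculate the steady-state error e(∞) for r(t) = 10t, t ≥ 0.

One free integrator in G(s): this is a type 1 system.
K_v = lim_{s→0} s·G(s) = 25·8 / (10·16) = 1.25.
e_ss = 10/K_v = 10/1.25 = 8.

8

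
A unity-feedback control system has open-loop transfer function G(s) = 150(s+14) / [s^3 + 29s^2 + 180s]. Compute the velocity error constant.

Lowest-order denominator term is 180s, so the open loop has 1 pole at the origin → type 1 system.
K_v = lim_{s→0} s·G(s) = 150·14 / 180 = 35/3.

35/3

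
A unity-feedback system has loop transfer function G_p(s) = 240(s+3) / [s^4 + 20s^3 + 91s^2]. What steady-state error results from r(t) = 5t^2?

The denominator has no term below 91s^2 — 2 poles at s=0, type 2.
K_a = lim_{s→0} s^2·G_p(s) = 240·3 / 91 = 720/91.
r(t) = 5t^2 gives R(s) = 10/s^3.
e_ss = 10/K_a = 10/(720/91) = 91/72.

91/72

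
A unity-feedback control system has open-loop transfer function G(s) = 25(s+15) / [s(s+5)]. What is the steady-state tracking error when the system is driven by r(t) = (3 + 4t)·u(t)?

4/75

G(s) has one factor of s in the denominator, so the system is type 1. By superposition:
  • 3: tracked with zero error.
  • 4t: e_ss = 4/K_v with K_v=75 → 4/75.
Total e_ss = 4/75.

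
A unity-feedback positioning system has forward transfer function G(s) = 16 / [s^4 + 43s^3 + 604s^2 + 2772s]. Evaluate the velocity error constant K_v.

Factoring s from the denominator leaves a polynomial with constant term 2772, so the system is type 1.
K_v = lim_{s→0} s·G(s) = 16 / 2772 = 4/693.

4/693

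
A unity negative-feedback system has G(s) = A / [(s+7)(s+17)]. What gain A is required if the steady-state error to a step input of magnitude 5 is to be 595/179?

60

The open loop has no poles at the origin → type 0 system.
K_p = lim_{s→0} G(s) = A / (7·17) = (1/119)·A.
e_ss = 5/(1 + K_p) = 595/179 ⇒ 1 + (1/119)·A = 179/119 ⇒ A = 60.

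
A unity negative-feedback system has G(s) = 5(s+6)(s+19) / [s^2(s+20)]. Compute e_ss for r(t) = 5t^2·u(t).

20/57

G(s) has two factors of s in the denominator, so the system is type 2.
K_a = lim_{s→0} s^2·G(s) = 5·6·19 / (20) = 28.5.
r(t) = 5t^2 gives R(s) = 10/s^3.
e_ss = 10/K_a = 10/28.5 = 20/57.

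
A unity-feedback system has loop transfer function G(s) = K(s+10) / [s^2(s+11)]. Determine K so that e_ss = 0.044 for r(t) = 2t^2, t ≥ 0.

100

The open loop has two poles at the origin → type 2 system.
K_a = lim_{s→0} s^2·G(s) = K·10 / (11) = (10/11)·K.
e_ss = 4/K_a = 0.044 ⇒ K_a = 1000/11 ⇒ K = (1000/11)/(10/11) = 100.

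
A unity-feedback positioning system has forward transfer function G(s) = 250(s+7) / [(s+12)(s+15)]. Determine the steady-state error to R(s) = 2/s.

36/193

G(s) has no factors of s in the denominator, so the system is type 0.
K_p = lim_{s→0} G(s) = 250·7 / (12·15) = 175/18.
e_ss = 2/(1 + K_p) = 2/(193/18) = 36/193.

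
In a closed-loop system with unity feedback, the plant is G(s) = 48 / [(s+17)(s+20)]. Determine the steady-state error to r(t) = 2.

System type = 0 (no poles at s=0).
K_p = lim_{s→0} G(s) = 48 / (17·20) = 12/85.
e_ss = 2/(1 + K_p) = 2/(97/85) = 170/97.

170/97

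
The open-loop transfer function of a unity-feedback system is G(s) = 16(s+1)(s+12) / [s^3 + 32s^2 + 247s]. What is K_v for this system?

Lowest-order denominator term is 247s, so the open loop has 1 pole at the origin → type 1 system.
K_v = lim_{s→0} s·G(s) = 16·1·12 / 247 = 192/247.

192/247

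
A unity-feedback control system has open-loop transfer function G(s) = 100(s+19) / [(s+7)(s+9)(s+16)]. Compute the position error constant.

System type = 0 (no poles at s=0).
K_p = lim_{s→0} G(s) = 100·19 / (7·9·16) = 475/252.

475/252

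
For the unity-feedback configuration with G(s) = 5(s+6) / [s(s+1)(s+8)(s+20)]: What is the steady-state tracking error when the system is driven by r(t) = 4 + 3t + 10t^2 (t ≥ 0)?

infinity

The open loop has one pole at the origin → type 1 system. By superposition:
  • 4: tracked with zero error.
  • 3t: e_ss = 3/K_v with K_v=0.1875 → 16.
  • 10t^2: a type-1 system cannot track it, e_ss → ∞.
The unbounded component dominates.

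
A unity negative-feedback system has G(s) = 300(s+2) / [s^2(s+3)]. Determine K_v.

infinity

K_v = lim_{s→0} s·G(s); with 2 poles at the origin the limit diverges, so K_v = ∞.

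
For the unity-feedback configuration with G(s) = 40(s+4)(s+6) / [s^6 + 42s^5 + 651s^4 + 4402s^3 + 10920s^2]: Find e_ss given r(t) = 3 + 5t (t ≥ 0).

0

The denominator has no term below 10920s^2 — 2 poles at s=0, type 2. By superposition:
  • 3: tracked with zero error.
  • 5t: tracked with zero error.
Total e_ss = 0.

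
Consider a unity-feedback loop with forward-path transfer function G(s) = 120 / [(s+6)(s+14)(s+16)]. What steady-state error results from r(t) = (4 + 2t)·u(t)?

infinity

No free integrators in G(s): this is a type 0 system. Treating each term separately:
  • 4: e_ss = 4/(1+K_p) with K_p=5/56 → 224/61.
  • 2t: a type-0 system cannot track it, e_ss → ∞.
The unbounded component dominates.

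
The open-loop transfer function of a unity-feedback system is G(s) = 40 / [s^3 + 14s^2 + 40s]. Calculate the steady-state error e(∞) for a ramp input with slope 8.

Lowest-order denominator term is 40s, so the open loop has 1 pole at the origin → type 1 system.
K_v = lim_{s→0} s·G(s) = 40 / 40 = 1.
e_ss = 8/K_v = 8/1 = 8.

8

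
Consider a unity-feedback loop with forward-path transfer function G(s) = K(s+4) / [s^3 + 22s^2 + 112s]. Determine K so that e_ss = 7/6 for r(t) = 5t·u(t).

Factoring s from the denominator leaves a polynomial with constant term 112, so the system is type 1.
K_v = lim_{s→0} s·G(s) = K·4 / 112 = (1/28)·K.
e_ss = 5/K_v = 7/6 ⇒ K_v = 30/7 ⇒ K = (30/7)/(1/28) = 120.

120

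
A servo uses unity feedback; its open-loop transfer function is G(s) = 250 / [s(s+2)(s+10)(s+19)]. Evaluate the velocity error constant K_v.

One free integrator in G(s): this is a type 1 system.
K_v = lim_{s→0} s·G(s) = 250 / (2·10·19) = 25/38.

25/38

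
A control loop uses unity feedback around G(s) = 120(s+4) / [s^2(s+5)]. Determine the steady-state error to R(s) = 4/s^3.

1/24

System type = 2 (two poles at s=0).
K_a = lim_{s→0} s^2·G(s) = 120·4 / (5) = 96.
r(t) = 2t^2 gives R(s) = 4/s^3.
e_ss = 4/K_a = 4/96 = 1/24.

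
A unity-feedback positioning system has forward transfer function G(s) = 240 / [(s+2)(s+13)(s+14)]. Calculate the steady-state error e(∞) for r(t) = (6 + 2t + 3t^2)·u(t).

infinity

System type = 0 (no poles at s=0). Treating each term separately:
  • 6: e_ss = 6/(1+K_p) with K_p=60/91 → 546/151.
  • 2t: a type-0 system cannot track it, e_ss → ∞.
  • 3t^2: a type-0 system cannot track it, e_ss → ∞.
The unbounded component dominates.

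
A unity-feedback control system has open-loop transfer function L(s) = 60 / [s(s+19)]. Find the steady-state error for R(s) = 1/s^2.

19/60

System type = 1 (one pole at s=0).
K_v = lim_{s→0} s·L(s) = 60 / (19) = 60/19.
e_ss = 1/K_v = 1/(60/19) = 19/60.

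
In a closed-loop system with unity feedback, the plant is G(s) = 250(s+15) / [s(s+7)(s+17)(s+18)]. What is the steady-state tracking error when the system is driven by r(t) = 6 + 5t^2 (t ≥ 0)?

G(s) has one factor of s in the denominator, so the system is type 1. Taking each input component in turn:
  • 6: tracked with zero error.
  • 5t^2: a type-1 system cannot track it, e_ss → ∞.
The unbounded component dominates.

infinity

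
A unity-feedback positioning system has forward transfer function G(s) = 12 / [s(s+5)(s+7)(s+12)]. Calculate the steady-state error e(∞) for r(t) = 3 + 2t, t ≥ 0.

System type = 1 (one pole at s=0). By superposition:
  • 3: tracked with zero error.
  • 2t: e_ss = 2/K_v with K_v=1/35 → 70.
Total e_ss = 70.

70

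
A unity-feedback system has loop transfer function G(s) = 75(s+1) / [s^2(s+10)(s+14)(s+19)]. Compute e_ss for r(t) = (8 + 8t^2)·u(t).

Two free integrators in G(s): this is a type 2 system. By superposition:
  • 8: tracked with zero error.
  • 8t^2: e_ss = 16/K_a with K_a=15/532 → 8512/15.
Total e_ss = 8512/15.

8512/15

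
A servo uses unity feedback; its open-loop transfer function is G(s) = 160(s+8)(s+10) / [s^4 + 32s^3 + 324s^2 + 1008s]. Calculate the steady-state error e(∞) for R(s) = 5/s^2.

63/160

Lowest-order denominator term is 1008s, so the open loop has 1 pole at the origin → type 1 system.
K_v = lim_{s→0} s·G(s) = 160·8·10 / 1008 = 800/63.
e_ss = 5/K_v = 5/(800/63) = 63/160.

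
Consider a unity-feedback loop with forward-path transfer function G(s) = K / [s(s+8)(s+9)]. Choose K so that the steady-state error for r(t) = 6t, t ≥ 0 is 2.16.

System type = 1 (one pole at s=0).
K_v = lim_{s→0} s·G(s) = K / (8·9) = (1/72)·K.
e_ss = 6/K_v = 2.16 ⇒ K_v = 25/9 ⇒ K = (25/9)/(1/72) = 200.

200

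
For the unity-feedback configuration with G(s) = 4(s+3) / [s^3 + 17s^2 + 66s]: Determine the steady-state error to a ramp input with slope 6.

Factoring s from the denominator leaves a polynomial with constant term 66, so the system is type 1.
K_v = lim_{s→0} s·G(s) = 4·3 / 66 = 2/11.
e_ss = 6/K_v = 6/(2/11) = 33.

33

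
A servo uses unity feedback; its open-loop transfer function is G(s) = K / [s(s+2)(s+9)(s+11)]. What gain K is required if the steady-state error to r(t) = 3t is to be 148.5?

G(s) has one factor of s in the denominator, so the system is type 1.
K_v = lim_{s→0} s·G(s) = K / (2·9·11) = (1/198)·K.
e_ss = 3/K_v = 148.5 ⇒ K_v = 2/99 ⇒ K = (2/99)/(1/198) = 4.

4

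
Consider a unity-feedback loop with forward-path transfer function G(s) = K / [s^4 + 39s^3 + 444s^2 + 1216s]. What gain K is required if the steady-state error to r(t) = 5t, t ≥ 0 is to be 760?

Factoring s from the denominator leaves a polynomial with constant term 1216, so the system is type 1.
K_v = lim_{s→0} s·G(s) = K / 1216 = (1/1216)·K.
e_ss = 5/K_v = 760 ⇒ K_v = 1/152 ⇒ K = (1/152)/(1/1216) = 8.

8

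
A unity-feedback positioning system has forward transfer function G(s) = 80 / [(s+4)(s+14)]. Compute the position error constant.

10/7

No free integrators in G(s): this is a type 0 system.
K_p = lim_{s→0} G(s) = 80 / (4·14) = 10/7.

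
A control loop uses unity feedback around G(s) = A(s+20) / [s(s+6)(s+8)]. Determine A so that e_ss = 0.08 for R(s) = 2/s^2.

One free integrator in G(s): this is a type 1 system.
K_v = lim_{s→0} s·G(s) = A·20 / (6·8) = (5/12)·A.
e_ss = 2/K_v = 0.08 ⇒ K_v = 25 ⇒ A = 25/(5/12) = 60.

60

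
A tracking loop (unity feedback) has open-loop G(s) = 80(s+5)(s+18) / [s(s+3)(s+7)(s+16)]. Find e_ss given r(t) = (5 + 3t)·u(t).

System type = 1 (one pole at s=0). Treating each term separately:
  • 5: tracked with zero error.
  • 3t: e_ss = 3/K_v with K_v=150/7 → 0.14.
Total e_ss = 0.14.

0.14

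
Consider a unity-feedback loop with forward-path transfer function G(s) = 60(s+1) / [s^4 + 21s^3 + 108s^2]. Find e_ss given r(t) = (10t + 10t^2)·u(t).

36

Lowest-order denominator term is 108s^2, so the open loop has 2 poles at the origin → type 2 system. By superposition:
  • 10t: tracked with zero error.
  • 10t^2: e_ss = 20/K_a with K_a=5/9 → 36.
Total e_ss = 36.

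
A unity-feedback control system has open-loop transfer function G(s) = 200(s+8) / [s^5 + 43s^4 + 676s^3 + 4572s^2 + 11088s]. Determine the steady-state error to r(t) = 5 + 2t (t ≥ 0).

13.86

The denominator has no term below 11088s — 1 pole at s=0, type 1. Treating each term separately:
  • 5: tracked with zero error.
  • 2t: e_ss = 2/K_v with K_v=100/693 → 13.86.
Total e_ss = 13.86.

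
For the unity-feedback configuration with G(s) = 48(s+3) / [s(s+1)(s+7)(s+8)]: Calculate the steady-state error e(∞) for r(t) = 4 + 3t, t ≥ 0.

7/6

G(s) has one factor of s in the denominator, so the system is type 1. Treating each term separately:
  • 4: tracked with zero error.
  • 3t: e_ss = 3/K_v with K_v=18/7 → 7/6.
Total e_ss = 7/6.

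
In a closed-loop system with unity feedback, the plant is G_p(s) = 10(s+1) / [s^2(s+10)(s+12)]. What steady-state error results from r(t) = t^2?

Two free integrators in G_p(s): this is a type 2 system.
K_a = lim_{s→0} s^2·G_p(s) = 10·1 / (10·12) = 1/12.
r(t) = t^2 gives R(s) = 2/s^3.
e_ss = 2/K_a = 2/(1/12) = 24.

24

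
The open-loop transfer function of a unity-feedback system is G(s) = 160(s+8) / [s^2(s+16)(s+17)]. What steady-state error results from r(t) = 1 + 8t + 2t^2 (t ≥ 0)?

Two free integrators in G(s): this is a type 2 system. By superposition:
  • 1: tracked with zero error.
  • 8t: tracked with zero error.
  • 2t^2: e_ss = 4/K_a with K_a=80/17 → 0.85.
Total e_ss = 0.85.

0.85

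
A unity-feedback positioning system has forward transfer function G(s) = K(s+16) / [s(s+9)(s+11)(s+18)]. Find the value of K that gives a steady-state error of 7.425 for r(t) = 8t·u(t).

120

One free integrator in G(s): this is a type 1 system.
K_v = lim_{s→0} s·G(s) = K·16 / (9·11·18) = (8/891)·K.
e_ss = 8/K_v = 7.425 ⇒ K_v = 320/297 ⇒ K = (320/297)/(8/891) = 120.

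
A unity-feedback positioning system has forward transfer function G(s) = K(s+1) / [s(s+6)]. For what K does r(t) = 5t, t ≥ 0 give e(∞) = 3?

The open loop has one pole at the origin → type 1 system.
K_v = lim_{s→0} s·G(s) = K·1 / (6) = (1/6)·K.
e_ss = 5/K_v = 3 ⇒ K_v = 5/3 ⇒ K = (5/3)/(1/6) = 10.

10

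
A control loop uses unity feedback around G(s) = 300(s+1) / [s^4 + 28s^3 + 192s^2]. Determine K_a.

Factoring s^2 from the denominator leaves a polynomial with constant term 192, so the system is type 2.
K_a = lim_{s→0} s^2·G(s) = 300·1 / 192 = 1.5625.

1.5625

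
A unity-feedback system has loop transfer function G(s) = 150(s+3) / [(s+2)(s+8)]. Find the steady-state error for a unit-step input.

System type = 0 (no poles at s=0).
K_p = lim_{s→0} G(s) = 150·3 / (2·8) = 28.125.
e_ss = 1/(1 + K_p) = 1/29.125 = 8/233.

8/233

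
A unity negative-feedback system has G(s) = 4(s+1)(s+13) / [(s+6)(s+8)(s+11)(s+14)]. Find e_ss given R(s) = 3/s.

System type = 0 (no poles at s=0).
K_p = lim_{s→0} G(s) = 4·1·13 / (6·8·11·14) = 13/1848.
e_ss = 3/(1 + K_p) = 3/(1861/1848) = 5544/1861.

5544/1861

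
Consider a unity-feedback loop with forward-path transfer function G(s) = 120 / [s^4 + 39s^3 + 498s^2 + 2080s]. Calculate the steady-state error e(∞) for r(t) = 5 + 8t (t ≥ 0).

416/3

The denominator has no term below 2080s — 1 pole at s=0, type 1. By superposition:
  • 5: tracked with zero error.
  • 8t: e_ss = 8/K_v with K_v=3/52 → 416/3.
Total e_ss = 416/3.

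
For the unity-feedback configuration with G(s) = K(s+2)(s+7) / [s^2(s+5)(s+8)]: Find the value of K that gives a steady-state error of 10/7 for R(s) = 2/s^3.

System type = 2 (two poles at s=0).
K_a = lim_{s→0} s^2·G(s) = K·2·7 / (5·8) = 0.35·K.
e_ss = 2/K_a = 10/7 ⇒ K_a = 1.4 ⇒ K = 1.4/0.35 = 4.

4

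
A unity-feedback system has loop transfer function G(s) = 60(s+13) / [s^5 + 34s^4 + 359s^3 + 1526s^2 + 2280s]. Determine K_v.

Lowest-order denominator term is 2280s, so the open loop has 1 pole at the origin → type 1 system.
K_v = lim_{s→0} s·G(s) = 60·13 / 2280 = 13/38.

13/38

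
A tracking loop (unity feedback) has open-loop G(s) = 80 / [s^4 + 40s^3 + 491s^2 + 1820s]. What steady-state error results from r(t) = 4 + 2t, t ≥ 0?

45.5

Factoring s from the denominator leaves a polynomial with constant term 1820, so the system is type 1. Taking each input component in turn:
  • 4: tracked with zero error.
  • 2t: e_ss = 2/K_v with K_v=4/91 → 45.5.
Total e_ss = 45.5.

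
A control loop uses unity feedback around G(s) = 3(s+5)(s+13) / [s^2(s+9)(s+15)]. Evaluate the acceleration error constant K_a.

G(s) has two factors of s in the denominator, so the system is type 2.
K_a = lim_{s→0} s^2·G(s) = 3·5·13 / (9·15) = 13/9.

13/9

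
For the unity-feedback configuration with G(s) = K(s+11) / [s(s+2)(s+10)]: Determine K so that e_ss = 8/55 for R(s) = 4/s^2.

G(s) has one factor of s in the denominator, so the system is type 1.
K_v = lim_{s→0} s·G(s) = K·11 / (2·10) = 0.55·K.
e_ss = 4/K_v = 8/55 ⇒ K_v = 27.5 ⇒ K = 27.5/0.55 = 50.

50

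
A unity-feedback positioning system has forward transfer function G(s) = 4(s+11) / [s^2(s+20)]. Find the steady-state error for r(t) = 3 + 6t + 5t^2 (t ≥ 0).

50/11

The open loop has two poles at the origin → type 2 system. Taking each input component in turn:
  • 3: tracked with zero error.
  • 6t: tracked with zero error.
  • 5t^2: e_ss = 10/K_a with K_a=2.2 → 50/11.
Total e_ss = 50/11.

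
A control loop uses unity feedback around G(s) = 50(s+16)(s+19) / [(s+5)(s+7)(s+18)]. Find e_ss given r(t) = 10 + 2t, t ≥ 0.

infinity

No free integrators in G(s): this is a type 0 system. Treating each term separately:
  • 10: e_ss = 10/(1+K_p) with K_p=1520/63 → 630/1583.
  • 2t: a type-0 system cannot track it, e_ss → ∞.
The unbounded component dominates.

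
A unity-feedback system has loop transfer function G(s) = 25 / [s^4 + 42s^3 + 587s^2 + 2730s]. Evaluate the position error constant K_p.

infinity

K_p = lim_{s→0} G(s); with 1 pole at the origin the limit diverges, so K_p = ∞.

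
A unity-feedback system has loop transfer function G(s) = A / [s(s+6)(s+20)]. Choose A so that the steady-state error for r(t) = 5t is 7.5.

One free integrator in G(s): this is a type 1 system.
K_v = lim_{s→0} s·G(s) = A / (6·20) = (1/120)·A.
e_ss = 5/K_v = 7.5 ⇒ K_v = 2/3 ⇒ A = (2/3)/(1/120) = 80.

80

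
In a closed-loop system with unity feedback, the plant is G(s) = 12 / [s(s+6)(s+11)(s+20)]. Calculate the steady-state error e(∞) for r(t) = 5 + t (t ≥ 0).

G(s) has one factor of s in the denominator, so the system is type 1. Treating each term separately:
  • 5: tracked with zero error.
  • t: e_ss = 1/K_v with K_v=1/110 → 110.
Total e_ss = 110.

110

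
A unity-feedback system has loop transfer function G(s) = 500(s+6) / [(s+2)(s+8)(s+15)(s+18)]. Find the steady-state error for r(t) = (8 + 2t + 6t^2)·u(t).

infinity

G(s) has no factors of s in the denominator, so the system is type 0. Taking each input component in turn:
  • 8: e_ss = 8/(1+K_p) with K_p=25/36 → 288/61.
  • 2t: a type-0 system cannot track it, e_ss → ∞.
  • 6t^2: a type-0 system cannot track it, e_ss → ∞.
The unbounded component dominates.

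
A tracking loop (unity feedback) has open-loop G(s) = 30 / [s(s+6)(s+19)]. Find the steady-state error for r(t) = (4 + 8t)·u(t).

System type = 1 (one pole at s=0). Taking each input component in turn:
  • 4: tracked with zero error.
  • 8t: e_ss = 8/K_v with K_v=5/19 → 30.4.
Total e_ss = 30.4.

30.4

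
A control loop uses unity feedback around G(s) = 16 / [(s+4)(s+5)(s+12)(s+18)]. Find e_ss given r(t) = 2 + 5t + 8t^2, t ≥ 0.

No free integrators in G(s): this is a type 0 system. Taking each input component in turn:
  • 2: e_ss = 2/(1+K_p) with K_p=1/270 → 540/271.
  • 5t: a type-0 system cannot track it, e_ss → ∞.
  • 8t^2: a type-0 system cannot track it, e_ss → ∞.
The unbounded component dominates.

infinity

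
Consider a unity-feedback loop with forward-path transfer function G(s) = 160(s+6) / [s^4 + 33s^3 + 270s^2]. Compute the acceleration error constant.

32/9

Lowest-order denominator term is 270s^2, so the open loop has 2 poles at the origin → type 2 system.
K_a = lim_{s→0} s^2·G(s) = 160·6 / 270 = 32/9.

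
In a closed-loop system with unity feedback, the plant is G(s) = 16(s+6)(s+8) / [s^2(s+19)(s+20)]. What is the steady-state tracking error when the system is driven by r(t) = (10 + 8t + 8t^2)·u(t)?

System type = 2 (two poles at s=0). Taking each input component in turn:
  • 10: tracked with zero error.
  • 8t: tracked with zero error.
  • 8t^2: e_ss = 16/K_a with K_a=192/95 → 95/12.
Total e_ss = 95/12.

95/12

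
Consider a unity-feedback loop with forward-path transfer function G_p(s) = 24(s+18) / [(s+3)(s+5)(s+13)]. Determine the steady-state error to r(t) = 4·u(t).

No free integrators in G_p(s): this is a type 0 system.
K_p = lim_{s→0} G_p(s) = 24·18 / (3·5·13) = 144/65.
e_ss = 4/(1 + K_p) = 4/(209/65) = 260/209.

260/209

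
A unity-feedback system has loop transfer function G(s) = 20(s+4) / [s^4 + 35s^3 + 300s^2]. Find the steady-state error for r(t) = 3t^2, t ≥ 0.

The denominator has no term below 300s^2 — 2 poles at s=0, type 2.
K_a = lim_{s→0} s^2·G(s) = 20·4 / 300 = 4/15.
r(t) = 3t^2 gives R(s) = 6/s^3.
e_ss = 6/K_a = 6/(4/15) = 22.5.

22.5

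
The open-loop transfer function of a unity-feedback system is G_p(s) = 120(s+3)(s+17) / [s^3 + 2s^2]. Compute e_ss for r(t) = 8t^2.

Lowest-order denominator term is 2s^2, so the open loop has 2 poles at the origin → type 2 system.
K_a = lim_{s→0} s^2·G_p(s) = 120·3·17 / 2 = 3060.
r(t) = 8t^2 gives R(s) = 16/s^3.
e_ss = 16/K_a = 16/3060 = 4/765.

4/765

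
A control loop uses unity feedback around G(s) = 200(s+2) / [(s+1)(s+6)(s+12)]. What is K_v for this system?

G(s) has no factors of s in the denominator, so the system is type 0.
K_v = lim_{s→0} s·G(s) = 0 (the extra factor of s kills the finite limit).

0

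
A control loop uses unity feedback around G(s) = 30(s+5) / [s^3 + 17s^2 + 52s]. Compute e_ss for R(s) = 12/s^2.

4.16

The denominator has no term below 52s — 1 pole at s=0, type 1.
K_v = lim_{s→0} s·G(s) = 30·5 / 52 = 75/26.
e_ss = 12/K_v = 12/(75/26) = 4.16.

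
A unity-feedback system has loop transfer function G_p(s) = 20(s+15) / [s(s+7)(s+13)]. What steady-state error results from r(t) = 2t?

91/150

The open loop has one pole at the origin → type 1 system.
K_v = lim_{s→0} s·G_p(s) = 20·15 / (7·13) = 300/91.
e_ss = 2/K_v = 2/(300/91) = 91/150.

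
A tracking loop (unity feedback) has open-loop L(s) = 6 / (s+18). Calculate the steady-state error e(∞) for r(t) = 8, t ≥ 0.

6

The open loop has no poles at the origin → type 0 system.
K_p = lim_{s→0} L(s) = 6 / (18) = 1/3.
e_ss = 8/(1 + K_p) = 8/(4/3) = 6.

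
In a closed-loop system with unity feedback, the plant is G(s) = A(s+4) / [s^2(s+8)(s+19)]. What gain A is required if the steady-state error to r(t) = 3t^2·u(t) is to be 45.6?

5

Two free integrators in G(s): this is a type 2 system.
K_a = lim_{s→0} s^2·G(s) = A·4 / (8·19) = (1/38)·A.
e_ss = 6/K_a = 45.6 ⇒ K_a = 5/38 ⇒ A = (5/38)/(1/38) = 5.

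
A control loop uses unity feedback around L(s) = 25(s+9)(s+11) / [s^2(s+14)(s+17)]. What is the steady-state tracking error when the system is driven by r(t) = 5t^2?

476/495

L(s) has two factors of s in the denominator, so the system is type 2.
K_a = lim_{s→0} s^2·L(s) = 25·9·11 / (14·17) = 2475/238.
r(t) = 5t^2 gives R(s) = 10/s^3.
e_ss = 10/K_a = 10/(2475/238) = 476/495.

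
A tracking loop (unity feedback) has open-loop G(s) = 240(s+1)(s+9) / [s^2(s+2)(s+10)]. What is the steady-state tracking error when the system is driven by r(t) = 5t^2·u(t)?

System type = 2 (two poles at s=0).
K_a = lim_{s→0} s^2·G(s) = 240·1·9 / (2·10) = 108.
r(t) = 5t^2 gives R(s) = 10/s^3.
e_ss = 10/K_a = 10/108 = 5/54.

5/54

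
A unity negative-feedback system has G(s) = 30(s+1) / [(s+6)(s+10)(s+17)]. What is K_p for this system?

1/34

No free integrators in G(s): this is a type 0 system.
K_p = lim_{s→0} G(s) = 30·1 / (6·10·17) = 1/34.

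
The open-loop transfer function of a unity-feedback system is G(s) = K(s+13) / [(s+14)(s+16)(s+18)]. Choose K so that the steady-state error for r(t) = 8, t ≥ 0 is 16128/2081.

10

The open loop has no poles at the origin → type 0 system.
K_p = lim_{s→0} G(s) = K·13 / (14·16·18) = (13/4032)·K.
e_ss = 8/(1 + K_p) = 16128/2081 ⇒ 1 + (13/4032)·K = 2081/2016 ⇒ K = 10.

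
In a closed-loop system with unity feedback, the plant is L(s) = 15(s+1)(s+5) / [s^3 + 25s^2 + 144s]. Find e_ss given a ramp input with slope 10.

Lowest-order denominator term is 144s, so the open loop has 1 pole at the origin → type 1 system.
K_v = lim_{s→0} s·L(s) = 15·1·5 / 144 = 25/48.
e_ss = 10/K_v = 10/(25/48) = 19.2.

19.2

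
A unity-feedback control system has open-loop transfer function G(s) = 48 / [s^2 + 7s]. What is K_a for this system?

Lowest-order denominator term is 7s, so the open loop has 1 pole at the origin → type 1 system.
K_a = lim_{s→0} s^2·G(s) = 0 (the extra factor of s kills the finite limit).

0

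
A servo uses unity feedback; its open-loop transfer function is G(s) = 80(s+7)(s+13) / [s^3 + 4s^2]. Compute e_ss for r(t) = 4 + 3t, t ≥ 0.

0

Factoring s^2 from the denominator leaves a polynomial with constant term 4, so the system is type 2. Taking each input component in turn:
  • 4: tracked with zero error.
  • 3t: tracked with zero error.
Total e_ss = 0.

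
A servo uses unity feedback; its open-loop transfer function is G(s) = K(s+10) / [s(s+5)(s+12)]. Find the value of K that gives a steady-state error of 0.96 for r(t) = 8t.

The open loop has one pole at the origin → type 1 system.
K_v = lim_{s→0} s·G(s) = K·10 / (5·12) = (1/6)·K.
e_ss = 8/K_v = 0.96 ⇒ K_v = 25/3 ⇒ K = (25/3)/(1/6) = 50.

50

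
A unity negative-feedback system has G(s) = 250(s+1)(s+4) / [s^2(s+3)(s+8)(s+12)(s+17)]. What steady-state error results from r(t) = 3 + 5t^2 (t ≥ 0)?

48.96

G(s) has two factors of s in the denominator, so the system is type 2. By superposition:
  • 3: tracked with zero error.
  • 5t^2: e_ss = 10/K_a with K_a=125/612 → 48.96.
Total e_ss = 48.96.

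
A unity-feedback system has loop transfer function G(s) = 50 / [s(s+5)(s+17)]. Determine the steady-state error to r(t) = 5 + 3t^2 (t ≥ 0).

infinity

The open loop has one pole at the origin → type 1 system. By superposition:
  • 5: tracked with zero error.
  • 3t^2: a type-1 system cannot track it, e_ss → ∞.
The unbounded component dominates.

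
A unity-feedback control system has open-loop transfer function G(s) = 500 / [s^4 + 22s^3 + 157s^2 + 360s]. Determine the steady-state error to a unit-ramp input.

Lowest-order denominator term is 360s, so the open loop has 1 pole at the origin → type 1 system.
K_v = lim_{s→0} s·G(s) = 500 / 360 = 25/18.
e_ss = 1/K_v = 1/(25/18) = 0.72.

0.72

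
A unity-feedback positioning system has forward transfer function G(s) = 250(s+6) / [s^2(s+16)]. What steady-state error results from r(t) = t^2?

System type = 2 (two poles at s=0).
K_a = lim_{s→0} s^2·G(s) = 250·6 / (16) = 93.75.
r(t) = t^2 gives R(s) = 2/s^3.
e_ss = 2/K_a = 2/93.75 = 8/375.

8/375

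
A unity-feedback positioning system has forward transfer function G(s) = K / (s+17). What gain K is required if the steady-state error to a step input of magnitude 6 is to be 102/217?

The open loop has no poles at the origin → type 0 system.
K_p = lim_{s→0} G(s) = K / (17) = (1/17)·K.
e_ss = 6/(1 + K_p) = 102/217 ⇒ 1 + (1/17)·K = 217/17 ⇒ K = 200.

200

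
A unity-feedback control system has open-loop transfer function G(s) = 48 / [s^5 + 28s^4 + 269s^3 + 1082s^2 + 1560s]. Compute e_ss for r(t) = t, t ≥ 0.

32.5

Lowest-order denominator term is 1560s, so the open loop has 1 pole at the origin → type 1 system.
K_v = lim_{s→0} s·G(s) = 48 / 1560 = 2/65.
e_ss = 1/K_v = 1/(2/65) = 32.5.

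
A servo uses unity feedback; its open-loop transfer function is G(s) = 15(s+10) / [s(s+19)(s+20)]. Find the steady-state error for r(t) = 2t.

The open loop has one pole at the origin → type 1 system.
K_v = lim_{s→0} s·G(s) = 15·10 / (19·20) = 15/38.
e_ss = 2/K_v = 2/(15/38) = 76/15.

76/15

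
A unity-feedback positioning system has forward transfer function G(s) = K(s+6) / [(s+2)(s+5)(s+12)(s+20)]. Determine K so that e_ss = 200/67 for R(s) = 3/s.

2

The open loop has no poles at the origin → type 0 system.
K_p = lim_{s→0} G(s) = K·6 / (2·5·12·20) = 0.0025·K.
e_ss = 3/(1 + K_p) = 200/67 ⇒ 1 + 0.0025·K = 1.005 ⇒ K = 2.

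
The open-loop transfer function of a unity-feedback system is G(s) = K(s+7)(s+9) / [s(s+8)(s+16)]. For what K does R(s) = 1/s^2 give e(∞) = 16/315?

40

The open loop has one pole at the origin → type 1 system.
K_v = lim_{s→0} s·G(s) = K·7·9 / (8·16) = (63/128)·K.
e_ss = 1/K_v = 16/315 ⇒ K_v = 19.6875 ⇒ K = 19.6875/(63/128) = 40.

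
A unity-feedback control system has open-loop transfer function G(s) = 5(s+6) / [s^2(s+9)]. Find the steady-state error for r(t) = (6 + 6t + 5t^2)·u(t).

3

Two free integrators in G(s): this is a type 2 system. Treating each term separately:
  • 6: tracked with zero error.
  • 6t: tracked with zero error.
  • 5t^2: e_ss = 10/K_a with K_a=10/3 → 3.
Total e_ss = 3.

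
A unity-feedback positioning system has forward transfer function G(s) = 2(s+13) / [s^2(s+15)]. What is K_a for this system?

26/15

The open loop has two poles at the origin → type 2 system.
K_a = lim_{s→0} s^2·G(s) = 2·13 / (15) = 26/15.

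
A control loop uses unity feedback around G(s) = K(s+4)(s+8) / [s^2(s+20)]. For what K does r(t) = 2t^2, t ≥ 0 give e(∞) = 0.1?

25

Two free integrators in G(s): this is a type 2 system.
K_a = lim_{s→0} s^2·G(s) = K·4·8 / (20) = 1.6·K.
e_ss = 4/K_a = 0.1 ⇒ K_a = 40 ⇒ K = 40/1.6 = 25.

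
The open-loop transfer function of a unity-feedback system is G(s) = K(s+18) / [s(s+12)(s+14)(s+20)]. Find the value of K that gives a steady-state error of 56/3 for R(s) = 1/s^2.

The open loop has one pole at the origin → type 1 system.
K_v = lim_{s→0} s·G(s) = K·18 / (12·14·20) = (3/560)·K.
e_ss = 1/K_v = 56/3 ⇒ K_v = 3/56 ⇒ K = (3/56)/(3/560) = 10.

10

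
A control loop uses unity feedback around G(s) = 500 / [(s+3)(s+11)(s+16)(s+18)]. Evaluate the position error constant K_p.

125/2376

The open loop has no poles at the origin → type 0 system.
K_p = lim_{s→0} G(s) = 500 / (3·11·16·18) = 125/2376.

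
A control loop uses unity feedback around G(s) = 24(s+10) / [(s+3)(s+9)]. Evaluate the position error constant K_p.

80/9

G(s) has no factors of s in the denominator, so the system is type 0.
K_p = lim_{s→0} G(s) = 24·10 / (3·9) = 80/9.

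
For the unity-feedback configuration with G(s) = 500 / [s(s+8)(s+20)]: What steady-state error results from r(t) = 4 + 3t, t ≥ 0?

G(s) has one factor of s in the denominator, so the system is type 1. Treating each term separately:
  • 4: tracked with zero error.
  • 3t: e_ss = 3/K_v with K_v=3.125 → 0.96.
Total e_ss = 0.96.

0.96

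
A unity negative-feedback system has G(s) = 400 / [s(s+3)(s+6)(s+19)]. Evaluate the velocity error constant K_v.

200/171

System type = 1 (one pole at s=0).
K_v = lim_{s→0} s·G(s) = 400 / (3·6·19) = 200/171.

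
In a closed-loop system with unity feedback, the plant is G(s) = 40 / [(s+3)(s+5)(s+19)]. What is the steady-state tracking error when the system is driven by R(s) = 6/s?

The open loop has no poles at the origin → type 0 system.
K_p = lim_{s→0} G(s) = 40 / (3·5·19) = 8/57.
e_ss = 6/(1 + K_p) = 6/(65/57) = 342/65.

342/65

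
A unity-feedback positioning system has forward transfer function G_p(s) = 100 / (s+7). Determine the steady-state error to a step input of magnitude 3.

21/107

System type = 0 (no poles at s=0).
K_p = lim_{s→0} G_p(s) = 100 / (7) = 100/7.
e_ss = 3/(1 + K_p) = 3/(107/7) = 21/107.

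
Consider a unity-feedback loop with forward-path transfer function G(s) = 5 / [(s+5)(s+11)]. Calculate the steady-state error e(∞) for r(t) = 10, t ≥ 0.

55/6

The open loop has no poles at the origin → type 0 system.
K_p = lim_{s→0} G(s) = 5 / (5·11) = 1/11.
e_ss = 10/(1 + K_p) = 10/(12/11) = 55/6.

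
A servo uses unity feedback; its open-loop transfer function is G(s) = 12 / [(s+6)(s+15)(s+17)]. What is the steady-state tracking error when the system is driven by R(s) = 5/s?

System type = 0 (no poles at s=0).
K_p = lim_{s→0} G(s) = 12 / (6·15·17) = 2/255.
e_ss = 5/(1 + K_p) = 5/(257/255) = 1275/257.

1275/257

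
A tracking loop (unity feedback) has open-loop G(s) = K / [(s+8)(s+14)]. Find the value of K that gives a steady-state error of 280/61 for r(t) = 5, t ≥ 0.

G(s) has no factors of s in the denominator, so the system is type 0.
K_p = lim_{s→0} G(s) = K / (8·14) = (1/112)·K.
e_ss = 5/(1 + K_p) = 280/61 ⇒ 1 + (1/112)·K = 61/56 ⇒ K = 10.

10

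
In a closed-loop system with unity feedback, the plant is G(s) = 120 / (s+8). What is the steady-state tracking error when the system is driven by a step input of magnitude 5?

0.3125

System type = 0 (no poles at s=0).
K_p = lim_{s→0} G(s) = 120 / (8) = 15.
e_ss = 5/(1 + K_p) = 5/16 = 0.3125.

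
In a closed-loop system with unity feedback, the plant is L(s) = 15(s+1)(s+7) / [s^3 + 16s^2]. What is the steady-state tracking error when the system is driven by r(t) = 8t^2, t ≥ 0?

256/105

Factoring s^2 from the denominator leaves a polynomial with constant term 16, so the system is type 2.
K_a = lim_{s→0} s^2·L(s) = 15·1·7 / 16 = 6.5625.
r(t) = 8t^2 gives R(s) = 16/s^3.
e_ss = 16/K_a = 16/6.5625 = 256/105.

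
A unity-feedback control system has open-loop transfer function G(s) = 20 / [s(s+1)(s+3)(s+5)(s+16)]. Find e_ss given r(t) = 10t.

120

The open loop has one pole at the origin → type 1 system.
K_v = lim_{s→0} s·G(s) = 20 / (1·3·5·16) = 1/12.
e_ss = 10/K_v = 10/(1/12) = 120.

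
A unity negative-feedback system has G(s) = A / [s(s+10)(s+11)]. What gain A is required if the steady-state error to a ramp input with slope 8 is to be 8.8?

System type = 1 (one pole at s=0).
K_v = lim_{s→0} s·G(s) = A / (10·11) = (1/110)·A.
e_ss = 8/K_v = 8.8 ⇒ K_v = 10/11 ⇒ A = (10/11)/(1/110) = 100.

100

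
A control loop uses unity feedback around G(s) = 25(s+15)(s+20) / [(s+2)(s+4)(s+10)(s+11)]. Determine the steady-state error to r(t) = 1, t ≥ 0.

44/419

No free integrators in G(s): this is a type 0 system.
K_p = lim_{s→0} G(s) = 25·15·20 / (2·4·10·11) = 375/44.
e_ss = 1/(1 + K_p) = 1/(419/44) = 44/419.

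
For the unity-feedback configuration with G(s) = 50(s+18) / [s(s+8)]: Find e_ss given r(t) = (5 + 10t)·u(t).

4/45

The open loop has one pole at the origin → type 1 system. By superposition:
  • 5: tracked with zero error.
  • 10t: e_ss = 10/K_v with K_v=112.5 → 4/45.
Total e_ss = 4/45.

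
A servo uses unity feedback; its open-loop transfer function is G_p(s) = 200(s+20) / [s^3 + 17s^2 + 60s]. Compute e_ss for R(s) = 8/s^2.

0.12

Factoring s from the denominator leaves a polynomial with constant term 60, so the system is type 1.
K_v = lim_{s→0} s·G_p(s) = 200·20 / 60 = 200/3.
e_ss = 8/K_v = 8/(200/3) = 0.12.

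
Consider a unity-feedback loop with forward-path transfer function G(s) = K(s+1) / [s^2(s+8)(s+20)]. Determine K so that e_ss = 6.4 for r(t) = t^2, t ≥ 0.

50

The open loop has two poles at the origin → type 2 system.
K_a = lim_{s→0} s^2·G(s) = K·1 / (8·20) = (1/160)·K.
e_ss = 2/K_a = 6.4 ⇒ K_a = 0.3125 ⇒ K = 0.3125/(1/160) = 50.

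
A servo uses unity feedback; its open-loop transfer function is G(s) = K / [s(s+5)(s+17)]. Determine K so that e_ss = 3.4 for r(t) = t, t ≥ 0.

25

System type = 1 (one pole at s=0).
K_v = lim_{s→0} s·G(s) = K / (5·17) = (1/85)·K.
e_ss = 1/K_v = 3.4 ⇒ K_v = 5/17 ⇒ K = (5/17)/(1/85) = 25.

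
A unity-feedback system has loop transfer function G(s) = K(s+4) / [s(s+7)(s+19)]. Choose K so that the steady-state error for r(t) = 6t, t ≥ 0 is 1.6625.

One free integrator in G(s): this is a type 1 system.
K_v = lim_{s→0} s·G(s) = K·4 / (7·19) = (4/133)·K.
e_ss = 6/K_v = 1.6625 ⇒ K_v = 480/133 ⇒ K = (480/133)/(4/133) = 120.

120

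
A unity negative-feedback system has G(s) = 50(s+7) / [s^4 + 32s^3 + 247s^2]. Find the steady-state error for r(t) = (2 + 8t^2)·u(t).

1976/175

The denominator has no term below 247s^2 — 2 poles at s=0, type 2. By superposition:
  • 2: tracked with zero error.
  • 8t^2: e_ss = 16/K_a with K_a=350/247 → 1976/175.
Total e_ss = 1976/175.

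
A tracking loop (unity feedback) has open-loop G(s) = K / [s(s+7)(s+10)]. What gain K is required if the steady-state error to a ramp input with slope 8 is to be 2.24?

250

The open loop has one pole at the origin → type 1 system.
K_v = lim_{s→0} s·G(s) = K / (7·10) = (1/70)·K.
e_ss = 8/K_v = 2.24 ⇒ K_v = 25/7 ⇒ K = (25/7)/(1/70) = 250.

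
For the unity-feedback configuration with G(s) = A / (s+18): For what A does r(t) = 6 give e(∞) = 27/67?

The open loop has no poles at the origin → type 0 system.
K_p = lim_{s→0} G(s) = A / (18) = (1/18)·A.
e_ss = 6/(1 + K_p) = 27/67 ⇒ 1 + (1/18)·A = 134/9 ⇒ A = 250.

250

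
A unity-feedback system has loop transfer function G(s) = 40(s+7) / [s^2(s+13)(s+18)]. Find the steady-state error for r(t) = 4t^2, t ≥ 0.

Two free integrators in G(s): this is a type 2 system.
K_a = lim_{s→0} s^2·G(s) = 40·7 / (13·18) = 140/117.
r(t) = 4t^2 gives R(s) = 8/s^3.
e_ss = 8/K_a = 8/(140/117) = 234/35.

234/35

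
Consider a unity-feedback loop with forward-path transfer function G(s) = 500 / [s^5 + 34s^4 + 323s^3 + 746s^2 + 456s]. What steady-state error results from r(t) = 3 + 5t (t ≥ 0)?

The denominator has no term below 456s — 1 pole at s=0, type 1. Treating each term separately:
  • 3: tracked with zero error.
  • 5t: e_ss = 5/K_v with K_v=125/114 → 4.56.
Total e_ss = 4.56.

4.56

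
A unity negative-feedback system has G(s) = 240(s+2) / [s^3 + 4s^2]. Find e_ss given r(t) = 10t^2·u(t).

Lowest-order denominator term is 4s^2, so the open loop has 2 poles at the origin → type 2 system.
K_a = lim_{s→0} s^2·G(s) = 240·2 / 4 = 120.
r(t) = 10t^2 gives R(s) = 20/s^3.
e_ss = 20/K_a = 20/120 = 1/6.

1/6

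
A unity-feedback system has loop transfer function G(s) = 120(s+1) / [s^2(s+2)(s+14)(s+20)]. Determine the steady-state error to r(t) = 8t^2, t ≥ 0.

224/3

The open loop has two poles at the origin → type 2 system.
K_a = lim_{s→0} s^2·G(s) = 120·1 / (2·14·20) = 3/14.
r(t) = 8t^2 gives R(s) = 16/s^3.
e_ss = 16/K_a = 16/(3/14) = 224/3.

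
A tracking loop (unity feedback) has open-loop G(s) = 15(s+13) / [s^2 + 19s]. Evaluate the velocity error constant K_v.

Factoring s from the denominator leaves a polynomial with constant term 19, so the system is type 1.
K_v = lim_{s→0} s·G(s) = 15·13 / 19 = 195/19.

195/19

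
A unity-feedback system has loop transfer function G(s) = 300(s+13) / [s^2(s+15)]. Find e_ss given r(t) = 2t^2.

System type = 2 (two poles at s=0).
K_a = lim_{s→0} s^2·G(s) = 300·13 / (15) = 260.
r(t) = 2t^2 gives R(s) = 4/s^3.
e_ss = 4/K_a = 4/260 = 1/65.

1/65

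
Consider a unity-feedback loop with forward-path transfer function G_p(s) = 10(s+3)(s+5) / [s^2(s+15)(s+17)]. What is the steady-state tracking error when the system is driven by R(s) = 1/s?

0

Two free integrators in G_p(s): this is a type 2 system.
A type-2 system has K_p = ∞, so it tracks a step input with zero steady-state error.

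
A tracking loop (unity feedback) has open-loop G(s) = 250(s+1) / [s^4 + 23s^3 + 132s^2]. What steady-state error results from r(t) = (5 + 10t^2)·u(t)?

Lowest-order denominator term is 132s^2, so the open loop has 2 poles at the origin → type 2 system. Treating each term separately:
  • 5: tracked with zero error.
  • 10t^2: e_ss = 20/K_a with K_a=125/66 → 10.56.
Total e_ss = 10.56.

10.56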